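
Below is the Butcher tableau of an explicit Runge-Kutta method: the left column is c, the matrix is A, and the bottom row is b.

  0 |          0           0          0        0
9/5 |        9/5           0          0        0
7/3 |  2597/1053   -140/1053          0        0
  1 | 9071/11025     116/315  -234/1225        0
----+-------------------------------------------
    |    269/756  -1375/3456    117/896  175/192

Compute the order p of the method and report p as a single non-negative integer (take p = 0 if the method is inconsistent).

b = (269/756, -1375/3456, 117/896, 175/192)
c = (0, 9/5, 7/3, 1)
Ac = (0, 0, -28/117, 38/175)
Σ b_i: 269/756·1 + (-1375/3456)·1 + 117/896·1 + 175/192·1 = 1 ✓
b·c: (-1375/3456)·9/5 + 117/896·7/3 + 175/192·1 = 1/2 ✓
b·c²: (-1375/3456)·81/25 + 117/896·49/9 + 175/192·1 = 1/3 ✓
b·Ac: 117/896·(-28/117) + 175/192·38/175 = 1/6 ✓
b·c³: (-1375/3456)·729/125 + 117/896·343/27 + 175/192·1 = 1/4 ✓
b·(c∘Ac): 117/896·(-196/351) + 175/192·38/175 = 1/8 ✓
b·Ac²: 117/896·(-28/65) + 175/192·134/875 = 1/12 ✓
b·A²c: 175/192·8/175 = 1/24 ✓; 4 stages ⇒ order 4.

4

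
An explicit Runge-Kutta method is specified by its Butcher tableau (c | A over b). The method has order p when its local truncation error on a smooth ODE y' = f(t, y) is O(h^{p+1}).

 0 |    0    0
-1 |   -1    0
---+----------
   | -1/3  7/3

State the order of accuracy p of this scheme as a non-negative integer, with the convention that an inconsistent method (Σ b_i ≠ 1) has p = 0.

0

b = (-1/3, 7/3)
c = (0, -1)
Σ b_i: (-1/3)·1 + 7/3·1 = 2 ≠ 1 ⇒ order 0.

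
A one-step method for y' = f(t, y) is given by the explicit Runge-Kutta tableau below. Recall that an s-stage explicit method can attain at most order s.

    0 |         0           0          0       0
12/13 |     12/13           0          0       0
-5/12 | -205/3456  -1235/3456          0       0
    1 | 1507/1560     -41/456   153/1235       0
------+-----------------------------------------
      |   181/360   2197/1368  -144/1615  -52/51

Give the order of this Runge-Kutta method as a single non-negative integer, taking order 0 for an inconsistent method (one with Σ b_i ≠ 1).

4

b = (181/360, 2197/1368, -144/1615, -52/51)
c = (0, 12/13, -5/12, 1)
Ac = (0, 0, -95/288, -7/52)
Σ b_i: 181/360·1 + 2197/1368·1 + (-144/1615)·1 + (-52/51)·1 = 1 ✓
b·c: 2197/1368·12/13 + (-144/1615)·(-5/12) + (-52/51)·1 = 1/2 ✓
b·c²: 2197/1368·144/169 + (-144/1615)·25/144 + (-52/51)·1 = 1/3 ✓
b·Ac: (-144/1615)·(-95/288) + (-52/51)·(-7/52) = 1/6 ✓
b·c³: 2197/1368·1728/2197 + (-144/1615)·(-125/1728) + (-52/51)·1 = 1/4 ✓
b·(c∘Ac): (-144/1615)·475/3456 + (-52/51)·(-7/52) = 1/8 ✓
b·Ac²: (-144/1615)·(-95/312) + (-52/51)·(-149/2704) = 1/12 ✓
b·A²c: (-52/51)·(-17/416) = 1/24 ✓; 4 stages ⇒ order 4.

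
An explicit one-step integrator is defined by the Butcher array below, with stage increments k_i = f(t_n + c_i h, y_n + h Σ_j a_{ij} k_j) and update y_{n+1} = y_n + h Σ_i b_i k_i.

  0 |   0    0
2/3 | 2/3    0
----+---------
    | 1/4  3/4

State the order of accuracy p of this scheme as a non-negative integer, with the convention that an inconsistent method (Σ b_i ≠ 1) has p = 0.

b = (1/4, 3/4)
c = (0, 2/3)
Σ b_i: 1/4·1 + 3/4·1 = 1 ✓
b·c: 3/4·2/3 = 1/2 ✓; 2 stages ⇒ order 2.

2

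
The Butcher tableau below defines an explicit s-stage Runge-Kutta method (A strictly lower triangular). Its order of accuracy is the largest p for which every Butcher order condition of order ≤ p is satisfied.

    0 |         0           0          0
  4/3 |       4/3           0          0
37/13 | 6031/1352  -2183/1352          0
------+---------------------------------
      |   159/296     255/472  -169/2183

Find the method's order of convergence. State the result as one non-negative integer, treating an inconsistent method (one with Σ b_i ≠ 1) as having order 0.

3

b = (159/296, 255/472, -169/2183)
c = (0, 4/3, 37/13)
Ac = (0, 0, -2183/1014)
Σ b_i: 159/296·1 + 255/472·1 + (-169/2183)·1 = 1 ✓
b·c: 255/472·4/3 + (-169/2183)·37/13 = 1/2 ✓
b·c²: 255/472·16/9 + (-169/2183)·1369/169 = 1/3 ✓
b·Ac: (-169/2183)·(-2183/1014) = 1/6 ✓; 3 stages ⇒ order 3.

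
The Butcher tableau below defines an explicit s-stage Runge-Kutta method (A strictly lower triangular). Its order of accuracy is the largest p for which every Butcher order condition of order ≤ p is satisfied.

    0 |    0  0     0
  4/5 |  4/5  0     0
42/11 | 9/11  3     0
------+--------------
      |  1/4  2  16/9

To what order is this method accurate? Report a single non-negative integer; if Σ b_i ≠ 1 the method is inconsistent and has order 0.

b = (1/4, 2, 16/9)
c = (0, 4/5, 42/11)
Ac = (0, 0, 12/5)
Σ b_i: 1/4·1 + 2·1 + 16/9·1 = 145/36 ≠ 1 ⇒ order 0.

0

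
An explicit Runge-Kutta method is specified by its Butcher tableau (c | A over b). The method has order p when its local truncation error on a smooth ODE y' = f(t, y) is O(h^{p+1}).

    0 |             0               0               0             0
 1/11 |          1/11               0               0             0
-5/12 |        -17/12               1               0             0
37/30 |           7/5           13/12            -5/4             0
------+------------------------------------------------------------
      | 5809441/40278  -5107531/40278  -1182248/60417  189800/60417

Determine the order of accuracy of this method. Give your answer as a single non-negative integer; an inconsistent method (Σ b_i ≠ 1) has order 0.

b = (5809441/40278, -5107531/40278, -1182248/60417, 189800/60417)
c = (0, 1/11, -5/12, 37/30)
Ac = (0, 0, 1/11, 109/176)
Σ b_i: 5809441/40278·1 + (-5107531/40278)·1 + (-1182248/60417)·1 + 189800/60417·1 = 1 ✓
b·c: (-5107531/40278)·1/11 + (-1182248/60417)·(-5/12) + 189800/60417·37/30 = 1/2 ✓
b·c²: (-5107531/40278)·1/121 + (-1182248/60417)·25/144 + 189800/60417·1369/900 = 1/3 ✓
b·Ac: (-1182248/60417)·1/11 + 189800/60417·109/176 = 1/6 ✓
b·c³: (-5107531/40278)·1/1331 + (-1182248/60417)·(-125/1728) + 189800/60417·50653/27000 = 575305099/79750440 ≠ 1/4 ⇒ order 3.
b·(c∘Ac): (-1182248/60417)·(-5/132) + 189800/60417·4033/5280 = 759025/241668 ≠ 1/8
b·Ac²: (-1182248/60417)·1/121 + 189800/60417·(-14501/69696) = -3546761/4350024 ≠ 1/12
b·A²c: 189800/60417·(-5/44) = -237250/664587 ≠ 1/24

3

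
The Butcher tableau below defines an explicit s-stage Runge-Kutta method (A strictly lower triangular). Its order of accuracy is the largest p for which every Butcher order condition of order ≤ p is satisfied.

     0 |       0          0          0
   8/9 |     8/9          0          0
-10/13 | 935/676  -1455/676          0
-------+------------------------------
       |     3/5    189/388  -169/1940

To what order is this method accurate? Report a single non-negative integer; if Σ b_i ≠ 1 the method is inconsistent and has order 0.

3

b = (3/5, 189/388, -169/1940)
c = (0, 8/9, -10/13)
Ac = (0, 0, -970/507)
Σ b_i: 3/5·1 + 189/388·1 + (-169/1940)·1 = 1 ✓
b·c: 189/388·8/9 + (-169/1940)·(-10/13) = 1/2 ✓
b·c²: 189/388·64/81 + (-169/1940)·100/169 = 1/3 ✓
b·Ac: (-169/1940)·(-970/507) = 1/6 ✓; 3 stages ⇒ order 3.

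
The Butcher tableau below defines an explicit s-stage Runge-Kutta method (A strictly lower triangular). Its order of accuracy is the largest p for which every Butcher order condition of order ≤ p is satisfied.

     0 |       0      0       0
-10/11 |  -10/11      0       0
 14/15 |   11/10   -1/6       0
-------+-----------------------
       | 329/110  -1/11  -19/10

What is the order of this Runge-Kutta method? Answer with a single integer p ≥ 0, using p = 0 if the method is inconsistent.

b = (329/110, -1/11, -19/10)
c = (0, -10/11, 14/15)
Ac = (0, 0, 5/33)
Σ b_i: 329/110·1 + (-1/11)·1 + (-19/10)·1 = 1 ✓
b·c: (-1/11)·(-10/11) + (-19/10)·14/15 = -15343/9075 ≠ 1/2 ⇒ order 1.

1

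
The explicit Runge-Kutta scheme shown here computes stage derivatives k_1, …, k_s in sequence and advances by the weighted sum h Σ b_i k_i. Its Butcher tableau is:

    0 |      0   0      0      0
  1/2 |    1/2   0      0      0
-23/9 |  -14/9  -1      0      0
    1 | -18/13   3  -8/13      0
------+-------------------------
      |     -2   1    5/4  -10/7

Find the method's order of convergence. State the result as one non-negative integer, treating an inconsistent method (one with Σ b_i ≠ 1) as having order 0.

0

b = (-2, 1, 5/4, -10/7)
c = (0, 1/2, -23/9, 1)
Ac = (0, 0, -1/2, 719/234)
Σ b_i: (-2)·1 + 1·1 + 5/4·1 + (-10/7)·1 = -33/28 ≠ 1 ⇒ order 0.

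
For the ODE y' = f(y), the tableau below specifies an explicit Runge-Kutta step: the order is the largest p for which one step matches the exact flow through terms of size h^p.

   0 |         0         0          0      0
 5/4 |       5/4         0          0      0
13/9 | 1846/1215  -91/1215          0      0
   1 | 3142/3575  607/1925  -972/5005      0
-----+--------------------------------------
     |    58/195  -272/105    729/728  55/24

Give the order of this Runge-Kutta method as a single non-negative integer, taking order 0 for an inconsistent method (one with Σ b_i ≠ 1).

b = (58/195, -272/105, 729/728, 55/24)
c = (0, 5/4, 13/9, 1)
Ac = (0, 0, -91/972, 5/44)
Σ b_i: 58/195·1 + (-272/105)·1 + 729/728·1 + 55/24·1 = 1 ✓
b·c: (-272/105)·5/4 + 729/728·13/9 + 55/24·1 = 1/2 ✓
b·c²: (-272/105)·25/16 + 729/728·169/81 + 55/24·1 = 1/3 ✓
b·Ac: 729/728·(-91/972) + 55/24·5/44 = 1/6 ✓
b·c³: (-272/105)·125/64 + 729/728·2197/729 + 55/24·1 = 1/4 ✓
b·(c∘Ac): 729/728·(-1183/8748) + 55/24·5/44 = 1/8 ✓
b·Ac²: 729/728·(-455/3888) + 55/24·7/80 = 1/12 ✓
b·A²c: 55/24·1/55 = 1/24 ✓; 4 stages ⇒ order 4.

4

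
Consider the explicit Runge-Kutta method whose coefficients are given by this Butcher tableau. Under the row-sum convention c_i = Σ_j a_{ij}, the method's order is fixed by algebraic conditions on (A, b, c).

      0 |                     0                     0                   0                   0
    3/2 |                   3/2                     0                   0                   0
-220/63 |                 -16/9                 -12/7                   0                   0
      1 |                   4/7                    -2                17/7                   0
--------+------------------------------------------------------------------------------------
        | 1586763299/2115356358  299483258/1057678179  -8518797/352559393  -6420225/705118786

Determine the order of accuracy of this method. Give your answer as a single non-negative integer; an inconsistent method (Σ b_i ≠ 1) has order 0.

b = (1586763299/2115356358, 299483258/1057678179, -8518797/352559393, -6420225/705118786)
c = (0, 3/2, -220/63, 1)
Ac = (0, 0, -18/7, -5063/441)
Σ b_i: 1586763299/2115356358·1 + 299483258/1057678179·1 + (-8518797/352559393)·1 + (-6420225/705118786)·1 = 1 ✓
b·c: 299483258/1057678179·3/2 + (-8518797/352559393)·(-220/63) + (-6420225/705118786)·1 = 1/2 ✓
b·c²: 299483258/1057678179·9/4 + (-8518797/352559393)·48400/3969 + (-6420225/705118786)·1 = 1/3 ✓
b·Ac: (-8518797/352559393)·(-18/7) + (-6420225/705118786)·(-5063/441) = 1/6 ✓
b·c³: 299483258/1057678179·27/8 + (-8518797/352559393)·(-10648000/250047) + (-6420225/705118786)·1 = 526533553879/266534901108 ≠ 1/4 ⇒ order 3.
b·(c∘Ac): (-8518797/352559393)·440/49 + (-6420225/705118786)·(-5063/441) = -237845395/2115356358 ≠ 1/8
b·Ac²: (-8518797/352559393)·(-27/7) + (-6420225/705118786)·1395553/55566 = -36109965223/266534901108 ≠ 1/12
b·A²c: (-6420225/705118786)·(-306/49) = 20046825/352559393 ≠ 1/24

3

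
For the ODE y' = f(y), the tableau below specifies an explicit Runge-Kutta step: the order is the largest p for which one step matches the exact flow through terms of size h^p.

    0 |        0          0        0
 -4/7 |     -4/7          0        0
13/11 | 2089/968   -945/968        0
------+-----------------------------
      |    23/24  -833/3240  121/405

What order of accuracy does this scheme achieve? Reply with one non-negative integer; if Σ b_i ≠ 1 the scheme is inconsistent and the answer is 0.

3

b = (23/24, -833/3240, 121/405)
c = (0, -4/7, 13/11)
Ac = (0, 0, 135/242)
Σ b_i: 23/24·1 + (-833/3240)·1 + 121/405·1 = 1 ✓
b·c: (-833/3240)·(-4/7) + 121/405·13/11 = 1/2 ✓
b·c²: (-833/3240)·16/49 + 121/405·169/121 = 1/3 ✓
b·Ac: 121/405·135/242 = 1/6 ✓; 3 stages ⇒ order 3.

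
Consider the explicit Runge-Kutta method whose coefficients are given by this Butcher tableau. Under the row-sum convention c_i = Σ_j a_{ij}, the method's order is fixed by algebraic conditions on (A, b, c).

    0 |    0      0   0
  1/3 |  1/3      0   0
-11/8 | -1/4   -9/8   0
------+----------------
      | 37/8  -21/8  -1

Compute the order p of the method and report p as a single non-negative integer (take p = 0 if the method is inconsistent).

b = (37/8, -21/8, -1)
c = (0, 1/3, -11/8)
Ac = (0, 0, -3/8)
Σ b_i: 37/8·1 + (-21/8)·1 + (-1)·1 = 1 ✓
b·c: (-21/8)·1/3 + (-1)·(-11/8) = 1/2 ✓
b·c²: (-21/8)·1/9 + (-1)·121/64 = -419/192 ≠ 1/3 ⇒ order 2.
b·Ac: (-1)·(-3/8) = 3/8 ≠ 1/6

2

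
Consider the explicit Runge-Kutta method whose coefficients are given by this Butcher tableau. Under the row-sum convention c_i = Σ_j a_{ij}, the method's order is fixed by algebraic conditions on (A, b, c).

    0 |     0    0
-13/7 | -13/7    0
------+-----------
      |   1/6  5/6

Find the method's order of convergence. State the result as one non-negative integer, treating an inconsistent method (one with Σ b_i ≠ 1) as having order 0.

b = (1/6, 5/6)
c = (0, -13/7)
Σ b_i: 1/6·1 + 5/6·1 = 1 ✓
b·c: 5/6·(-13/7) = -65/42 ≠ 1/2 ⇒ order 1.

1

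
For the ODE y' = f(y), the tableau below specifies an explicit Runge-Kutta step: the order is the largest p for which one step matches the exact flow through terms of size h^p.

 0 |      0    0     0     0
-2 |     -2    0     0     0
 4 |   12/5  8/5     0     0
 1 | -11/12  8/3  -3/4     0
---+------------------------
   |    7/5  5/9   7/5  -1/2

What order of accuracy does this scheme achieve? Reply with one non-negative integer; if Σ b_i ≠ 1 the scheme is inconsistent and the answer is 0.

b = (7/5, 5/9, 7/5, -1/2)
c = (0, -2, 4, 1)
Ac = (0, 0, -16/5, -25/3)
Σ b_i: 7/5·1 + 5/9·1 + 7/5·1 + (-1/2)·1 = 257/90 ≠ 1 ⇒ order 0.

0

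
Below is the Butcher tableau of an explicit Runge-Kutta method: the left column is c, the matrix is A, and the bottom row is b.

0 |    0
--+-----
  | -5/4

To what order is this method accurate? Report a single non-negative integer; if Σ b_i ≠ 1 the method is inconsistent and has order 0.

b = (-5/4)
c = (0)
Σ b_i: (-5/4)·1 = -5/4 ≠ 1 ⇒ order 0.

0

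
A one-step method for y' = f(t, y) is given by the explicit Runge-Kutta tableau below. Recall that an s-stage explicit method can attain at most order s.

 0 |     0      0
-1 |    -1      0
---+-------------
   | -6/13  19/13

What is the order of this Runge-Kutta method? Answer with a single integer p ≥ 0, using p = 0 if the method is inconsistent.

b = (-6/13, 19/13)
c = (0, -1)
Σ b_i: (-6/13)·1 + 19/13·1 = 1 ✓
b·c: 19/13·(-1) = -19/13 ≠ 1/2 ⇒ order 1.

1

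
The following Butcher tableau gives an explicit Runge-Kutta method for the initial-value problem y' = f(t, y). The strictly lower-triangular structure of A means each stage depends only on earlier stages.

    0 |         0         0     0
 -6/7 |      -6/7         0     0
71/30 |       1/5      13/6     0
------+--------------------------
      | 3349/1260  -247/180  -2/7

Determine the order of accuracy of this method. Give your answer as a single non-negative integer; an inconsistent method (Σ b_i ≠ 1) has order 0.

b = (3349/1260, -247/180, -2/7)
c = (0, -6/7, 71/30)
Ac = (0, 0, -13/7)
Σ b_i: 3349/1260·1 + (-247/180)·1 + (-2/7)·1 = 1 ✓
b·c: (-247/180)·(-6/7) + (-2/7)·71/30 = 1/2 ✓
b·c²: (-247/180)·36/49 + (-2/7)·5041/900 = -57517/22050 ≠ 1/3 ⇒ order 2.
b·Ac: (-2/7)·(-13/7) = 26/49 ≠ 1/6

2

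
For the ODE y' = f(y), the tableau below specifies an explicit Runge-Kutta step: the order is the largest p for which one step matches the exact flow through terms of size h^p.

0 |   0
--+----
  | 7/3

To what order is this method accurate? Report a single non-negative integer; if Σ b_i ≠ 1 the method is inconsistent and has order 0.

0

b = (7/3)
c = (0)
Σ b_i: 7/3·1 = 7/3 ≠ 1 ⇒ order 0.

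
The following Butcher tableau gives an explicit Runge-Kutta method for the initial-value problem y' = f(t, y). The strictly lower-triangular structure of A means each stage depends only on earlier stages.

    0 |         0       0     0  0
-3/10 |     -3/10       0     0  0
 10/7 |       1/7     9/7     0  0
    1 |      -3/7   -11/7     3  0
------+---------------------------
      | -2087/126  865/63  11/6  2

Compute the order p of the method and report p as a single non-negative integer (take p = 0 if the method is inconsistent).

b = (-2087/126, 865/63, 11/6, 2)
c = (0, -3/10, 10/7, 1)
Ac = (0, 0, -27/70, 333/70)
Σ b_i: (-2087/126)·1 + 865/63·1 + 11/6·1 + 2·1 = 1 ✓
b·c: 865/63·(-3/10) + 11/6·10/7 + 2·1 = 1/2 ✓
b·c²: 865/63·9/100 + 11/6·100/49 + 2·1 = 20513/2940 ≠ 1/3 ⇒ order 2.
b·Ac: 11/6·(-27/70) + 2·333/70 = 1233/140 ≠ 1/6

2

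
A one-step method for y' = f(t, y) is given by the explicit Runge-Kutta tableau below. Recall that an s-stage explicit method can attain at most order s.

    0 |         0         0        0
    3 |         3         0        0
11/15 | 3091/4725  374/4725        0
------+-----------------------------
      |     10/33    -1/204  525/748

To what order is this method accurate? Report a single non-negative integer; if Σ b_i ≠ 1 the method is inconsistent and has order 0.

b = (10/33, -1/204, 525/748)
c = (0, 3, 11/15)
Ac = (0, 0, 374/1575)
Σ b_i: 10/33·1 + (-1/204)·1 + 525/748·1 = 1 ✓
b·c: (-1/204)·3 + 525/748·11/15 = 1/2 ✓
b·c²: (-1/204)·9 + 525/748·121/225 = 1/3 ✓
b·Ac: 525/748·374/1575 = 1/6 ✓; 3 stages ⇒ order 3.

3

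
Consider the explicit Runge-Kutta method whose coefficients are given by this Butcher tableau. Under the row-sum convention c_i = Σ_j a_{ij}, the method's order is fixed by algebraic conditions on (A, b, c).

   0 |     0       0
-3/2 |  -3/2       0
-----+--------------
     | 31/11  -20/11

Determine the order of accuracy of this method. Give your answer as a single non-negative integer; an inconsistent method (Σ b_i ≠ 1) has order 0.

1

b = (31/11, -20/11)
c = (0, -3/2)
Σ b_i: 31/11·1 + (-20/11)·1 = 1 ✓
b·c: (-20/11)·(-3/2) = 30/11 ≠ 1/2 ⇒ order 1.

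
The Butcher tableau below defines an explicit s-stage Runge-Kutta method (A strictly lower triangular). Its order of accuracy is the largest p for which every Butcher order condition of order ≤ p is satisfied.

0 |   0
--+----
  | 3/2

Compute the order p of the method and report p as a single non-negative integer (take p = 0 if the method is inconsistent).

b = (3/2)
c = (0)
Σ b_i: 3/2·1 = 3/2 ≠ 1 ⇒ order 0.

0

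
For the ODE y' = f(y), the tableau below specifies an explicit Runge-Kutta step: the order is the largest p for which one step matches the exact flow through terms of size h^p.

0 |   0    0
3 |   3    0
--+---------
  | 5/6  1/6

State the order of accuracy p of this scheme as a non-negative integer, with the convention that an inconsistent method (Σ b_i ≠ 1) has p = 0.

b = (5/6, 1/6)
c = (0, 3)
Σ b_i: 5/6·1 + 1/6·1 = 1 ✓
b·c: 1/6·3 = 1/2 ✓; 2 stages ⇒ order 2.

2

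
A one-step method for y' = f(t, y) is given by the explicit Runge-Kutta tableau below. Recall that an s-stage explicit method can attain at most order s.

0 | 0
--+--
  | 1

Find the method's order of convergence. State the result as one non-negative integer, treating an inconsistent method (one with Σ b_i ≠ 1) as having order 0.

b = (1)
c = (0)
Σ b_i: 1·1 = 1 ✓; 1 stage ⇒ order 1.

1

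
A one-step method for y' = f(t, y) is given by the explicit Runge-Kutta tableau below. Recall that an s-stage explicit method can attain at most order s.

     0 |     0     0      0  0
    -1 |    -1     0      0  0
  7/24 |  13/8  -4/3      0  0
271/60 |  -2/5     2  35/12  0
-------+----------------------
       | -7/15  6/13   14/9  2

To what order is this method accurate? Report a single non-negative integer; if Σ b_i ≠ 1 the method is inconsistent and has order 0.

b = (-7/15, 6/13, 14/9, 2)
c = (0, -1, 7/24, 271/60)
Ac = (0, 0, 4/3, -331/288)
Σ b_i: (-7/15)·1 + 6/13·1 + 14/9·1 + 2·1 = 2077/585 ≠ 1 ⇒ order 0.

0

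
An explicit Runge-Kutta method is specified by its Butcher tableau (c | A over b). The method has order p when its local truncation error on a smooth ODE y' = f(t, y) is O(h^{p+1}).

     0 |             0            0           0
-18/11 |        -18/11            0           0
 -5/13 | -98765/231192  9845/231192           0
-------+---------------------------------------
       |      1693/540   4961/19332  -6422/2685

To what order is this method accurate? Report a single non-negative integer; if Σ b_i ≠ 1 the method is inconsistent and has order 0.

b = (1693/540, 4961/19332, -6422/2685)
c = (0, -18/11, -5/13)
Ac = (0, 0, -895/12844)
Σ b_i: 1693/540·1 + 4961/19332·1 + (-6422/2685)·1 = 1 ✓
b·c: 4961/19332·(-18/11) + (-6422/2685)·(-5/13) = 1/2 ✓
b·c²: 4961/19332·324/121 + (-6422/2685)·25/169 = 1/3 ✓
b·Ac: (-6422/2685)·(-895/12844) = 1/6 ✓; 3 stages ⇒ order 3.

3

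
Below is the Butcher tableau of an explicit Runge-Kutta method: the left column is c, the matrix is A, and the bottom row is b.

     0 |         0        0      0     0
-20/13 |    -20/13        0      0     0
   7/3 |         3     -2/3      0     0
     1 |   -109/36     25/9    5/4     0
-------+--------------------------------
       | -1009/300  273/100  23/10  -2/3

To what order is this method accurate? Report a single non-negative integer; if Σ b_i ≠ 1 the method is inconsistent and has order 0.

2

b = (-1009/300, 273/100, 23/10, -2/3)
c = (0, -20/13, 7/3, 1)
Ac = (0, 0, 40/39, -635/468)
Σ b_i: (-1009/300)·1 + 273/100·1 + 23/10·1 + (-2/3)·1 = 1 ✓
b·c: 273/100·(-20/13) + 23/10·7/3 + (-2/3)·1 = 1/2 ✓
b·c²: 273/100·400/169 + 23/10·49/9 + (-2/3)·1 = 21431/1170 ≠ 1/3 ⇒ order 2.
b·Ac: 23/10·40/39 + (-2/3)·(-635/468) = 2291/702 ≠ 1/6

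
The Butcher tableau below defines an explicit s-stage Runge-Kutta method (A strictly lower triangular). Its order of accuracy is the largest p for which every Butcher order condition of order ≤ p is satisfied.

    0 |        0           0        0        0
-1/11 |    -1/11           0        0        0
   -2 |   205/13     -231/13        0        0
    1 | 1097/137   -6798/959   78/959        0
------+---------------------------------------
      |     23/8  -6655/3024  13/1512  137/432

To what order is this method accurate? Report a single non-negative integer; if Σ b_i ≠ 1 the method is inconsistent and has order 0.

b = (23/8, -6655/3024, 13/1512, 137/432)
c = (0, -1/11, -2, 1)
Ac = (0, 0, 21/13, 66/137)
Σ b_i: 23/8·1 + (-6655/3024)·1 + 13/1512·1 + 137/432·1 = 1 ✓
b·c: (-6655/3024)·(-1/11) + 13/1512·(-2) + 137/432·1 = 1/2 ✓
b·c²: (-6655/3024)·1/121 + 13/1512·4 + 137/432·1 = 1/3 ✓
b·Ac: 13/1512·21/13 + 137/432·66/137 = 1/6 ✓
b·c³: (-6655/3024)·(-1/1331) + 13/1512·(-8) + 137/432·1 = 1/4 ✓
b·(c∘Ac): 13/1512·(-42/13) + 137/432·66/137 = 1/8 ✓
b·Ac²: 13/1512·(-21/143) + 137/432·402/1507 = 1/12 ✓
b·A²c: 137/432·18/137 = 1/24 ✓; 4 stages ⇒ order 4.

4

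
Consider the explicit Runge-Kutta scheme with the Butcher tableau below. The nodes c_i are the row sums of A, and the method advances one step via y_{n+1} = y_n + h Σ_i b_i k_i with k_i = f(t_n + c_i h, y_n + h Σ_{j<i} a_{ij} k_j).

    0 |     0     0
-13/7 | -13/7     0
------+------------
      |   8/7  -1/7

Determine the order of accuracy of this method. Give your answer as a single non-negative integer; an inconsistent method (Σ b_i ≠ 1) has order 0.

b = (8/7, -1/7)
c = (0, -13/7)
Σ b_i: 8/7·1 + (-1/7)·1 = 1 ✓
b·c: (-1/7)·(-13/7) = 13/49 ≠ 1/2 ⇒ order 1.

1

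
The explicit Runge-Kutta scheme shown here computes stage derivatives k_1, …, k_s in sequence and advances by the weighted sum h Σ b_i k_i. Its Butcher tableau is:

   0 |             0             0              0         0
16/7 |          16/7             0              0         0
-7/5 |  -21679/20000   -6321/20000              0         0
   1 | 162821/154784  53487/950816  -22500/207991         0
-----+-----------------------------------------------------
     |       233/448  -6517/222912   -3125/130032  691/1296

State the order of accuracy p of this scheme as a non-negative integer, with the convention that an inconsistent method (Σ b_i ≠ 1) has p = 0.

b = (233/448, -6517/222912, -3125/130032, 691/1296)
c = (0, 16/7, -7/5, 1)
Ac = (0, 0, -903/1250, 387/1382)
Σ b_i: 233/448·1 + (-6517/222912)·1 + (-3125/130032)·1 + 691/1296·1 = 1 ✓
b·c: (-6517/222912)·16/7 + (-3125/130032)·(-7/5) + 691/1296·1 = 1/2 ✓
b·c²: (-6517/222912)·256/49 + (-3125/130032)·49/25 + 691/1296·1 = 1/3 ✓
b·Ac: (-3125/130032)·(-903/1250) + 691/1296·387/1382 = 1/6 ✓
b·c³: (-6517/222912)·4096/343 + (-3125/130032)·(-343/125) + 691/1296·1 = 1/4 ✓
b·(c∘Ac): (-3125/130032)·6321/6250 + 691/1296·387/1382 = 1/8 ✓
b·Ac²: (-3125/130032)·(-1032/625) + 691/1296·396/4837 = 1/12 ✓
b·A²c: 691/1296·54/691 = 1/24 ✓; 4 stages ⇒ order 4.

4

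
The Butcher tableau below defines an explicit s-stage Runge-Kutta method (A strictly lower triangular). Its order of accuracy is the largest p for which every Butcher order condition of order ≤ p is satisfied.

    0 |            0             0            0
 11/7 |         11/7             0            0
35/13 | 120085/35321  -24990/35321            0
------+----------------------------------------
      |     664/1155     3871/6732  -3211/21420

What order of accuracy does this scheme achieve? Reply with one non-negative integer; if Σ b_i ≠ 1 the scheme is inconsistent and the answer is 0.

3

b = (664/1155, 3871/6732, -3211/21420)
c = (0, 11/7, 35/13)
Ac = (0, 0, -3570/3211)
Σ b_i: 664/1155·1 + 3871/6732·1 + (-3211/21420)·1 = 1 ✓
b·c: 3871/6732·11/7 + (-3211/21420)·35/13 = 1/2 ✓
b·c²: 3871/6732·121/49 + (-3211/21420)·1225/169 = 1/3 ✓
b·Ac: (-3211/21420)·(-3570/3211) = 1/6 ✓; 3 stages ⇒ order 3.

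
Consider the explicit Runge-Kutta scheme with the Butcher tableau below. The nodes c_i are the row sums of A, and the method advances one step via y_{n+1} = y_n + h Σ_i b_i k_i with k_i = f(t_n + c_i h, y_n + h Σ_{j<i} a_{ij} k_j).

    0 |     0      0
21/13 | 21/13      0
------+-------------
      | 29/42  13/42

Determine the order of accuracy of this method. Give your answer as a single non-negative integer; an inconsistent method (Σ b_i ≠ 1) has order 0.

b = (29/42, 13/42)
c = (0, 21/13)
Σ b_i: 29/42·1 + 13/42·1 = 1 ✓
b·c: 13/42·21/13 = 1/2 ✓; 2 stages ⇒ order 2.

2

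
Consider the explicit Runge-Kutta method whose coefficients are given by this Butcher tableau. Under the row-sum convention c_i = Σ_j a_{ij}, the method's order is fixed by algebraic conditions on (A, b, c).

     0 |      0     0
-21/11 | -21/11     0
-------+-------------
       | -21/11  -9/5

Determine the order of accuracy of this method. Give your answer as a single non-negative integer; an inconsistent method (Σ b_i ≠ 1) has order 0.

b = (-21/11, -9/5)
c = (0, -21/11)
Σ b_i: (-21/11)·1 + (-9/5)·1 = -204/55 ≠ 1 ⇒ order 0.

0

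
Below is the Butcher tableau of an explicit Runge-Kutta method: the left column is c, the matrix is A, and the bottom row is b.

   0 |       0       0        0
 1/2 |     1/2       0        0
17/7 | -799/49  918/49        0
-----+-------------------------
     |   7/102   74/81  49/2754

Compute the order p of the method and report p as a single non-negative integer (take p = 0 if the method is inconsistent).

b = (7/102, 74/81, 49/2754)
c = (0, 1/2, 17/7)
Ac = (0, 0, 459/49)
Σ b_i: 7/102·1 + 74/81·1 + 49/2754·1 = 1 ✓
b·c: 74/81·1/2 + 49/2754·17/7 = 1/2 ✓
b·c²: 74/81·1/4 + 49/2754·289/49 = 1/3 ✓
b·Ac: 49/2754·459/49 = 1/6 ✓; 3 stages ⇒ order 3.

3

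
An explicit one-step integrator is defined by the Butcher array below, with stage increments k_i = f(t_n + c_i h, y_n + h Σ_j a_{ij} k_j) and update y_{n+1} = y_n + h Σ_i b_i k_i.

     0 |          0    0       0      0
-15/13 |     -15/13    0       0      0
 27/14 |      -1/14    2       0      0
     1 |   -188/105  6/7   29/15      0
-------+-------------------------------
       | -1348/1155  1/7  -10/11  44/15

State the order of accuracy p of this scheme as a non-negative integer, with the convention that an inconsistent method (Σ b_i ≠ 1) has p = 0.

1

b = (-1348/1155, 1/7, -10/11, 44/15)
c = (0, -15/13, 27/14, 1)
Ac = (0, 0, -30/13, 2493/910)
Σ b_i: (-1348/1155)·1 + 1/7·1 + (-10/11)·1 + 44/15·1 = 1 ✓
b·c: 1/7·(-15/13) + (-10/11)·27/14 + 44/15·1 = 15244/15015 ≠ 1/2 ⇒ order 1.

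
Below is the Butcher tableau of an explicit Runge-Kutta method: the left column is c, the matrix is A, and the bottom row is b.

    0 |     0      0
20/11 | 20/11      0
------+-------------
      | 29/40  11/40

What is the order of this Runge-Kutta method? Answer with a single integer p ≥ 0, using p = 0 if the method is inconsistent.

2

b = (29/40, 11/40)
c = (0, 20/11)
Σ b_i: 29/40·1 + 11/40·1 = 1 ✓
b·c: 11/40·20/11 = 1/2 ✓; 2 stages ⇒ order 2.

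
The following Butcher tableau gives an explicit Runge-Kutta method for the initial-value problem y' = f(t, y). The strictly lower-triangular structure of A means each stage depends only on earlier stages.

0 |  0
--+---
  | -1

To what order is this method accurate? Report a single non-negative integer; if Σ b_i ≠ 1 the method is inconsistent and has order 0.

0

b = (-1)
c = (0)
Σ b_i: (-1)·1 = -1 ≠ 1 ⇒ order 0.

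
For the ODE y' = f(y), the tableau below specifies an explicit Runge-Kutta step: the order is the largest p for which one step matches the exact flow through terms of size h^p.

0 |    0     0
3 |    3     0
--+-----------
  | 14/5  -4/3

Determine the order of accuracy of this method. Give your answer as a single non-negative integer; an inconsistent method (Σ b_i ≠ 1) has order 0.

0

b = (14/5, -4/3)
c = (0, 3)
Σ b_i: 14/5·1 + (-4/3)·1 = 22/15 ≠ 1 ⇒ order 0.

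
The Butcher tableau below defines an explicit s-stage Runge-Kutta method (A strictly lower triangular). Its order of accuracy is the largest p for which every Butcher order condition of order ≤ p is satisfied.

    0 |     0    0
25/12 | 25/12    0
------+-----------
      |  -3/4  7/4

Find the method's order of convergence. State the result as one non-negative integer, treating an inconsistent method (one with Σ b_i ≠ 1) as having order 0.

b = (-3/4, 7/4)
c = (0, 25/12)
Σ b_i: (-3/4)·1 + 7/4·1 = 1 ✓
b·c: 7/4·25/12 = 175/48 ≠ 1/2 ⇒ order 1.

1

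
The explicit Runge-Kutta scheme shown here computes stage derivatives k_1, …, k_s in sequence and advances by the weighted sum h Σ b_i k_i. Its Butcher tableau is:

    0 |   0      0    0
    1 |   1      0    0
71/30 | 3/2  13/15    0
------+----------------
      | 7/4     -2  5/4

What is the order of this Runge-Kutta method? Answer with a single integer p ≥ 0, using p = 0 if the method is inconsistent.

b = (7/4, -2, 5/4)
c = (0, 1, 71/30)
Ac = (0, 0, 13/15)
Σ b_i: 7/4·1 + (-2)·1 + 5/4·1 = 1 ✓
b·c: (-2)·1 + 5/4·71/30 = 23/24 ≠ 1/2 ⇒ order 1.

1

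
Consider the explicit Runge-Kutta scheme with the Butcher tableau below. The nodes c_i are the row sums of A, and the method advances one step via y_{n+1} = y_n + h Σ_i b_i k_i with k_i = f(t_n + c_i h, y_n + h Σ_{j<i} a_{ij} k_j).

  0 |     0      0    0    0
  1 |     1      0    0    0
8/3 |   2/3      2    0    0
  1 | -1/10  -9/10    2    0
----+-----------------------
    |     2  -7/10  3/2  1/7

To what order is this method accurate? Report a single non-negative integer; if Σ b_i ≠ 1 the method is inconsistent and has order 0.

0

b = (2, -7/10, 3/2, 1/7)
c = (0, 1, 8/3, 1)
Ac = (0, 0, 2, 133/30)
Σ b_i: 2·1 + (-7/10)·1 + 3/2·1 + 1/7·1 = 103/35 ≠ 1 ⇒ order 0.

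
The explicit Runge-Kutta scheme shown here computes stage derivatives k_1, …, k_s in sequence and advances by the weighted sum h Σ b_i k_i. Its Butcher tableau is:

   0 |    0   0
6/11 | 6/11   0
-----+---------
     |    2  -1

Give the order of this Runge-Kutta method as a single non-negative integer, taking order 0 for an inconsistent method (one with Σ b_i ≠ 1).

1

b = (2, -1)
c = (0, 6/11)
Σ b_i: 2·1 + (-1)·1 = 1 ✓
b·c: (-1)·6/11 = -6/11 ≠ 1/2 ⇒ order 1.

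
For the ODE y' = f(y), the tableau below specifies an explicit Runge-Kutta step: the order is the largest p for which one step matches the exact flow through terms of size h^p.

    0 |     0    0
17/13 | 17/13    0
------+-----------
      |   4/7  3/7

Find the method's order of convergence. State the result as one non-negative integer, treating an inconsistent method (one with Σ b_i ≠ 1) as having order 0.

b = (4/7, 3/7)
c = (0, 17/13)
Σ b_i: 4/7·1 + 3/7·1 = 1 ✓
b·c: 3/7·17/13 = 51/91 ≠ 1/2 ⇒ order 1.

1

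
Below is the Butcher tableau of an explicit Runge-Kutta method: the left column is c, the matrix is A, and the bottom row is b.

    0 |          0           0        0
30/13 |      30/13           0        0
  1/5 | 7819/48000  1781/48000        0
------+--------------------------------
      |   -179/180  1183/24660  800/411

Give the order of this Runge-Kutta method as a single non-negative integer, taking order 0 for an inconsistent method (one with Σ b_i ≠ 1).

b = (-179/180, 1183/24660, 800/411)
c = (0, 30/13, 1/5)
Ac = (0, 0, 137/1600)
Σ b_i: (-179/180)·1 + 1183/24660·1 + 800/411·1 = 1 ✓
b·c: 1183/24660·30/13 + 800/411·1/5 = 1/2 ✓
b·c²: 1183/24660·900/169 + 800/411·1/25 = 1/3 ✓
b·Ac: 800/411·137/1600 = 1/6 ✓; 3 stages ⇒ order 3.

3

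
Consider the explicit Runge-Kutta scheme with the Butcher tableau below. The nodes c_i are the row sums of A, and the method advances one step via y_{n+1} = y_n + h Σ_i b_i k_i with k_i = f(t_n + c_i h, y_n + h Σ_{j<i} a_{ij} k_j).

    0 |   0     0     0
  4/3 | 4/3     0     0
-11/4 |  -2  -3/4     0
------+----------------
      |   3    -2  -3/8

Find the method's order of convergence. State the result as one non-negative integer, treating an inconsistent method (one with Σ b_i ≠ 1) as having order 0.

0

b = (3, -2, -3/8)
c = (0, 4/3, -11/4)
Ac = (0, 0, -1)
Σ b_i: 3·1 + (-2)·1 + (-3/8)·1 = 5/8 ≠ 1 ⇒ order 0.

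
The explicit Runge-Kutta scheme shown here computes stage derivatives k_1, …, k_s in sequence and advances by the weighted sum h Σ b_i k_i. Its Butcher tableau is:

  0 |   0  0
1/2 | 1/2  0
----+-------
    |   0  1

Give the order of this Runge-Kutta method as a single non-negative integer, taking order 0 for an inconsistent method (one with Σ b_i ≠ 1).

2

b = (0, 1)
c = (0, 1/2)
Σ b_i: 1·1 = 1 ✓
b·c: 1·1/2 = 1/2 ✓; 2 stages ⇒ order 2.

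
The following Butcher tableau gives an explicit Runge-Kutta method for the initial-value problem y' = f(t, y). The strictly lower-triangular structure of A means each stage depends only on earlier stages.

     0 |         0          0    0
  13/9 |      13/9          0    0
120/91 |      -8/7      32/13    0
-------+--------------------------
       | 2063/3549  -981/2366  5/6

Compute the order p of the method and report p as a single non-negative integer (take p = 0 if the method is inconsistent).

b = (2063/3549, -981/2366, 5/6)
c = (0, 13/9, 120/91)
Ac = (0, 0, 32/9)
Σ b_i: 2063/3549·1 + (-981/2366)·1 + 5/6·1 = 1 ✓
b·c: (-981/2366)·13/9 + 5/6·120/91 = 1/2 ✓
b·c²: (-981/2366)·169/81 + 5/6·14400/8281 = 87053/149058 ≠ 1/3 ⇒ order 2.
b·Ac: 5/6·32/9 = 80/27 ≠ 1/6

2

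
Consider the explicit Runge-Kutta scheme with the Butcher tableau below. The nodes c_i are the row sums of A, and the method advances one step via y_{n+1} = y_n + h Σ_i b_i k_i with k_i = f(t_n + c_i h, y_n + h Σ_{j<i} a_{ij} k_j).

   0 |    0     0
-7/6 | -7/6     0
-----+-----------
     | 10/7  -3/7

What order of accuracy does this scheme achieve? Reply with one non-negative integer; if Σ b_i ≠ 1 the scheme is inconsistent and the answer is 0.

2

b = (10/7, -3/7)
c = (0, -7/6)
Σ b_i: 10/7·1 + (-3/7)·1 = 1 ✓
b·c: (-3/7)·(-7/6) = 1/2 ✓; 2 stages ⇒ order 2.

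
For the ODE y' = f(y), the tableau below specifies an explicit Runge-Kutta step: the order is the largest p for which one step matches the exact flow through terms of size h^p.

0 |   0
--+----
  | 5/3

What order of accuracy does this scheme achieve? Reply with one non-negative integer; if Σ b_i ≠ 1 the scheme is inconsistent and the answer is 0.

0

b = (5/3)
c = (0)
Σ b_i: 5/3·1 = 5/3 ≠ 1 ⇒ order 0.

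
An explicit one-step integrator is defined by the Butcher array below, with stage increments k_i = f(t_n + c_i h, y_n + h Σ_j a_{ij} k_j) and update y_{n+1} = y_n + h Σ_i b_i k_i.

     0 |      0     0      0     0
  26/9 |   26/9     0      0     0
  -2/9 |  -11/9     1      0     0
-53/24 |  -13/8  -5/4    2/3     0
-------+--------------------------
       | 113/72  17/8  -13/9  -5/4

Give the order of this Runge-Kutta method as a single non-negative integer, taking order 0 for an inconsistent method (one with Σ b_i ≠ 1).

b = (113/72, 17/8, -13/9, -5/4)
c = (0, 26/9, -2/9, -53/24)
Ac = (0, 0, 26/9, -203/54)
Σ b_i: 113/72·1 + 17/8·1 + (-13/9)·1 + (-5/4)·1 = 1 ✓
b·c: 17/8·26/9 + (-13/9)·(-2/9) + (-5/4)·(-53/24) = 23899/2592 ≠ 1/2 ⇒ order 1.

1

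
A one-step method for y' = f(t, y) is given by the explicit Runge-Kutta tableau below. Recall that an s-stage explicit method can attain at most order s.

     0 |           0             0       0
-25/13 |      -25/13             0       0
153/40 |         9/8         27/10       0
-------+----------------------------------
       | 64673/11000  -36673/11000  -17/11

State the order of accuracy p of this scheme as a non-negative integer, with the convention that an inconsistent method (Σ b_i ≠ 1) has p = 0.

2

b = (64673/11000, -36673/11000, -17/11)
c = (0, -25/13, 153/40)
Ac = (0, 0, -135/26)
Σ b_i: 64673/11000·1 + (-36673/11000)·1 + (-17/11)·1 = 1 ✓
b·c: (-36673/11000)·(-25/13) + (-17/11)·153/40 = 1/2 ✓
b·c²: (-36673/11000)·625/169 + (-17/11)·23409/1600 = -614953/17600 ≠ 1/3 ⇒ order 2.
b·Ac: (-17/11)·(-135/26) = 2295/286 ≠ 1/6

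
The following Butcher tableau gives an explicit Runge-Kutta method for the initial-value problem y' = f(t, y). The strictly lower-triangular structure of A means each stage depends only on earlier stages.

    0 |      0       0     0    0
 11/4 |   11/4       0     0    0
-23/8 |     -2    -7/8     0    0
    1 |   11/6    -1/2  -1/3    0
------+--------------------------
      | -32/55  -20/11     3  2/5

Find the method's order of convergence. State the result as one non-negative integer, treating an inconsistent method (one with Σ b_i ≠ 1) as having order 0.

b = (-32/55, -20/11, 3, 2/5)
c = (0, 11/4, -23/8, 1)
Ac = (0, 0, -77/32, -5/12)
Σ b_i: (-32/55)·1 + (-20/11)·1 + 3·1 + 2/5·1 = 1 ✓
b·c: (-20/11)·11/4 + 3·(-23/8) + 2/5·1 = -529/40 ≠ 1/2 ⇒ order 1.

1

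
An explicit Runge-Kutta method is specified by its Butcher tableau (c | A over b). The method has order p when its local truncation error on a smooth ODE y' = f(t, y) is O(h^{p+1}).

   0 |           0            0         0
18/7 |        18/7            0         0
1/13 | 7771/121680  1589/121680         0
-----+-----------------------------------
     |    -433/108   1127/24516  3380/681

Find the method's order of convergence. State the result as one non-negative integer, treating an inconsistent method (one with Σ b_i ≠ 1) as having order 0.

3

b = (-433/108, 1127/24516, 3380/681)
c = (0, 18/7, 1/13)
Ac = (0, 0, 227/6760)
Σ b_i: (-433/108)·1 + 1127/24516·1 + 3380/681·1 = 1 ✓
b·c: 1127/24516·18/7 + 3380/681·1/13 = 1/2 ✓
b·c²: 1127/24516·324/49 + 3380/681·1/169 = 1/3 ✓
b·Ac: 3380/681·227/6760 = 1/6 ✓; 3 stages ⇒ order 3.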